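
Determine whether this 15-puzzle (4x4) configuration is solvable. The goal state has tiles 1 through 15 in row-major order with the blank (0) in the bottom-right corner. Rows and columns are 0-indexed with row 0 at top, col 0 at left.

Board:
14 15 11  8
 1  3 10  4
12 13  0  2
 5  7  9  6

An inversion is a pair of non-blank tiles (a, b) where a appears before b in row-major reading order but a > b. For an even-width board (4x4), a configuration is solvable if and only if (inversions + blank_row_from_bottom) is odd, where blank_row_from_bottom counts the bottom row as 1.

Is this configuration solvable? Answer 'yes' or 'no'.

Answer: yes

Derivation:
Inversions: 63
Blank is in row 2 (0-indexed from top), which is row 2 counting from the bottom (bottom = 1).
63 + 2 = 65, which is odd, so the puzzle is solvable.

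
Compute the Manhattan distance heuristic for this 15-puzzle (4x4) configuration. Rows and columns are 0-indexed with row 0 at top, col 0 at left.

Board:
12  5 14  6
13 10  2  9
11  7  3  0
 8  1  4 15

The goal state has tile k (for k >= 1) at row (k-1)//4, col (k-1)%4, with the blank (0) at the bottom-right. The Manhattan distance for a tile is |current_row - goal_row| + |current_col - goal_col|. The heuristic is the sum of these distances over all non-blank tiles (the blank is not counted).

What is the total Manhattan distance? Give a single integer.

Tile 12: at (0,0), goal (2,3), distance |0-2|+|0-3| = 5
Tile 5: at (0,1), goal (1,0), distance |0-1|+|1-0| = 2
Tile 14: at (0,2), goal (3,1), distance |0-3|+|2-1| = 4
Tile 6: at (0,3), goal (1,1), distance |0-1|+|3-1| = 3
Tile 13: at (1,0), goal (3,0), distance |1-3|+|0-0| = 2
Tile 10: at (1,1), goal (2,1), distance |1-2|+|1-1| = 1
Tile 2: at (1,2), goal (0,1), distance |1-0|+|2-1| = 2
Tile 9: at (1,3), goal (2,0), distance |1-2|+|3-0| = 4
Tile 11: at (2,0), goal (2,2), distance |2-2|+|0-2| = 2
Tile 7: at (2,1), goal (1,2), distance |2-1|+|1-2| = 2
Tile 3: at (2,2), goal (0,2), distance |2-0|+|2-2| = 2
Tile 8: at (3,0), goal (1,3), distance |3-1|+|0-3| = 5
Tile 1: at (3,1), goal (0,0), distance |3-0|+|1-0| = 4
Tile 4: at (3,2), goal (0,3), distance |3-0|+|2-3| = 4
Tile 15: at (3,3), goal (3,2), distance |3-3|+|3-2| = 1
Sum: 5 + 2 + 4 + 3 + 2 + 1 + 2 + 4 + 2 + 2 + 2 + 5 + 4 + 4 + 1 = 43

Answer: 43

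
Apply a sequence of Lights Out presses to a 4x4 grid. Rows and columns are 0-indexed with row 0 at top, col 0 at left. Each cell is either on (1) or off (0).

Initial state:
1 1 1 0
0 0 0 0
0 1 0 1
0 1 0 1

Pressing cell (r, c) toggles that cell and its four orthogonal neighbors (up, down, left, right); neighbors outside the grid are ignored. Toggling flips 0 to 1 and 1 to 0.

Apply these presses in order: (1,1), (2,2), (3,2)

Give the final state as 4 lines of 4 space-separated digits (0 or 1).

After press 1 at (1,1):
1 0 1 0
1 1 1 0
0 0 0 1
0 1 0 1

After press 2 at (2,2):
1 0 1 0
1 1 0 0
0 1 1 0
0 1 1 1

After press 3 at (3,2):
1 0 1 0
1 1 0 0
0 1 0 0
0 0 0 0

Answer: 1 0 1 0
1 1 0 0
0 1 0 0
0 0 0 0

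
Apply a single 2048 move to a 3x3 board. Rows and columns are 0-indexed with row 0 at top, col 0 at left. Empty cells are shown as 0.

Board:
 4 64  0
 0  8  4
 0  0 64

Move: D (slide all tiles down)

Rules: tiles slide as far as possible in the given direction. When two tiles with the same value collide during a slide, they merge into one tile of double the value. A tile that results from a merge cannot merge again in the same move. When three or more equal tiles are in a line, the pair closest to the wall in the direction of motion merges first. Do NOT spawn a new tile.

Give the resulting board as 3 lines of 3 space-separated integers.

Slide down:
col 0: [4, 0, 0] -> [0, 0, 4]
col 1: [64, 8, 0] -> [0, 64, 8]
col 2: [0, 4, 64] -> [0, 4, 64]

Answer:  0  0  0
 0 64  4
 4  8 64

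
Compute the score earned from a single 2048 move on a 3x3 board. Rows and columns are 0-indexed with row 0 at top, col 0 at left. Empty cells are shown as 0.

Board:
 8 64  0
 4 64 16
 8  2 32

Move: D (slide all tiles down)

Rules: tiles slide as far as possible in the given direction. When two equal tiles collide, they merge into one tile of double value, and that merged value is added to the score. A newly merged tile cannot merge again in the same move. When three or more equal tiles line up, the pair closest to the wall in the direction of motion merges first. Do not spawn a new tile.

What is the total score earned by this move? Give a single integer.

Slide down:
col 0: [8, 4, 8] -> [8, 4, 8]  score +0 (running 0)
col 1: [64, 64, 2] -> [0, 128, 2]  score +128 (running 128)
col 2: [0, 16, 32] -> [0, 16, 32]  score +0 (running 128)
Board after move:
  8   0   0
  4 128  16
  8   2  32

Answer: 128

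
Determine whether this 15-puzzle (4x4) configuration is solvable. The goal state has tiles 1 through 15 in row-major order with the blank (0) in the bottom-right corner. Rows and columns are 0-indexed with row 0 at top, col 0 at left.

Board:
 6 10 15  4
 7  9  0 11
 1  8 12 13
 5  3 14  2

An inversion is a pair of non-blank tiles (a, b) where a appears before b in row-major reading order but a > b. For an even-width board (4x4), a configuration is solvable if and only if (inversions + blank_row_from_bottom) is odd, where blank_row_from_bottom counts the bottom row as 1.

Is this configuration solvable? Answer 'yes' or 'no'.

Answer: no

Derivation:
Inversions: 55
Blank is in row 1 (0-indexed from top), which is row 3 counting from the bottom (bottom = 1).
55 + 3 = 58, which is even, so the puzzle is not solvable.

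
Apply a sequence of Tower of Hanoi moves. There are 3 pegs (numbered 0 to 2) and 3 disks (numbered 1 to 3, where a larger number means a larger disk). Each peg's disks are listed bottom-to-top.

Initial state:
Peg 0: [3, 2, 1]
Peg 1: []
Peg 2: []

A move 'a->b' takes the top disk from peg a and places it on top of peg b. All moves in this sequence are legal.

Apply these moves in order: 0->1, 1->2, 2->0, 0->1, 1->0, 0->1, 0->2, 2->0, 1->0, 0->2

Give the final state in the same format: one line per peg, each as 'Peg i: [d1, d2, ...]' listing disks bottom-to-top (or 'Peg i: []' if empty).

After move 1 (0->1):
Peg 0: [3, 2]
Peg 1: [1]
Peg 2: []

After move 2 (1->2):
Peg 0: [3, 2]
Peg 1: []
Peg 2: [1]

After move 3 (2->0):
Peg 0: [3, 2, 1]
Peg 1: []
Peg 2: []

After move 4 (0->1):
Peg 0: [3, 2]
Peg 1: [1]
Peg 2: []

After move 5 (1->0):
Peg 0: [3, 2, 1]
Peg 1: []
Peg 2: []

After move 6 (0->1):
Peg 0: [3, 2]
Peg 1: [1]
Peg 2: []

After move 7 (0->2):
Peg 0: [3]
Peg 1: [1]
Peg 2: [2]

After move 8 (2->0):
Peg 0: [3, 2]
Peg 1: [1]
Peg 2: []

After move 9 (1->0):
Peg 0: [3, 2, 1]
Peg 1: []
Peg 2: []

After move 10 (0->2):
Peg 0: [3, 2]
Peg 1: []
Peg 2: [1]

Answer: Peg 0: [3, 2]
Peg 1: []
Peg 2: [1]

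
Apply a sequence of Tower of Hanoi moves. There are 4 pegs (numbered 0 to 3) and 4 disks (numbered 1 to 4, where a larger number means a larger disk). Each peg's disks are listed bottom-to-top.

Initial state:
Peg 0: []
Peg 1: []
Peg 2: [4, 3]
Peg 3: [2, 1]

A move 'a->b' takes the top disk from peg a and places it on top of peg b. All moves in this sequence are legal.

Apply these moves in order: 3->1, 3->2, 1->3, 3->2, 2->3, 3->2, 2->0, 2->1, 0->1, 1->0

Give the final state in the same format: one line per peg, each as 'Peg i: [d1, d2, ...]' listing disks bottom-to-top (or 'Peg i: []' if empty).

After move 1 (3->1):
Peg 0: []
Peg 1: [1]
Peg 2: [4, 3]
Peg 3: [2]

After move 2 (3->2):
Peg 0: []
Peg 1: [1]
Peg 2: [4, 3, 2]
Peg 3: []

After move 3 (1->3):
Peg 0: []
Peg 1: []
Peg 2: [4, 3, 2]
Peg 3: [1]

After move 4 (3->2):
Peg 0: []
Peg 1: []
Peg 2: [4, 3, 2, 1]
Peg 3: []

After move 5 (2->3):
Peg 0: []
Peg 1: []
Peg 2: [4, 3, 2]
Peg 3: [1]

After move 6 (3->2):
Peg 0: []
Peg 1: []
Peg 2: [4, 3, 2, 1]
Peg 3: []

After move 7 (2->0):
Peg 0: [1]
Peg 1: []
Peg 2: [4, 3, 2]
Peg 3: []

After move 8 (2->1):
Peg 0: [1]
Peg 1: [2]
Peg 2: [4, 3]
Peg 3: []

After move 9 (0->1):
Peg 0: []
Peg 1: [2, 1]
Peg 2: [4, 3]
Peg 3: []

After move 10 (1->0):
Peg 0: [1]
Peg 1: [2]
Peg 2: [4, 3]
Peg 3: []

Answer: Peg 0: [1]
Peg 1: [2]
Peg 2: [4, 3]
Peg 3: []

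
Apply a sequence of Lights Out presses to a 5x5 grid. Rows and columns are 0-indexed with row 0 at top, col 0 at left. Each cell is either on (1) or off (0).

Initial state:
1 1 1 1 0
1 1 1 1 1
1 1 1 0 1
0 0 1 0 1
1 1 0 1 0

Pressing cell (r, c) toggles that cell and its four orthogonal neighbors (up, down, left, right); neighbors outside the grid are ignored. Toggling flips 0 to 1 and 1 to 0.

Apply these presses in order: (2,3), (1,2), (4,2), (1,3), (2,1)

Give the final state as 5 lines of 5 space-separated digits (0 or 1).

Answer: 1 1 0 0 0
1 1 1 0 0
0 0 0 0 0
0 1 0 1 1
1 0 1 0 0

Derivation:
After press 1 at (2,3):
1 1 1 1 0
1 1 1 0 1
1 1 0 1 0
0 0 1 1 1
1 1 0 1 0

After press 2 at (1,2):
1 1 0 1 0
1 0 0 1 1
1 1 1 1 0
0 0 1 1 1
1 1 0 1 0

After press 3 at (4,2):
1 1 0 1 0
1 0 0 1 1
1 1 1 1 0
0 0 0 1 1
1 0 1 0 0

After press 4 at (1,3):
1 1 0 0 0
1 0 1 0 0
1 1 1 0 0
0 0 0 1 1
1 0 1 0 0

After press 5 at (2,1):
1 1 0 0 0
1 1 1 0 0
0 0 0 0 0
0 1 0 1 1
1 0 1 0 0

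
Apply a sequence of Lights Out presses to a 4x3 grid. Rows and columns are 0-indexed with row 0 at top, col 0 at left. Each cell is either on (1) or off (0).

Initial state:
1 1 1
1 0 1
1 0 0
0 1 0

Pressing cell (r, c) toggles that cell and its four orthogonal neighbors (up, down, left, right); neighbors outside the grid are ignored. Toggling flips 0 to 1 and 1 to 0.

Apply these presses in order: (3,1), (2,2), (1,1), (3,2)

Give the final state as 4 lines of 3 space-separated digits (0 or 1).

After press 1 at (3,1):
1 1 1
1 0 1
1 1 0
1 0 1

After press 2 at (2,2):
1 1 1
1 0 0
1 0 1
1 0 0

After press 3 at (1,1):
1 0 1
0 1 1
1 1 1
1 0 0

After press 4 at (3,2):
1 0 1
0 1 1
1 1 0
1 1 1

Answer: 1 0 1
0 1 1
1 1 0
1 1 1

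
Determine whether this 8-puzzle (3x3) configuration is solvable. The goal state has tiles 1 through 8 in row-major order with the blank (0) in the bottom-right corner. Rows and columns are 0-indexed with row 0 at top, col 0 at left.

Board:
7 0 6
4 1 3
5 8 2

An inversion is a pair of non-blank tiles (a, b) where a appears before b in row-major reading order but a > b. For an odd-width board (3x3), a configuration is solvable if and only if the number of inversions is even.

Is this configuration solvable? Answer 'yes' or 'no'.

Answer: no

Derivation:
Inversions (pairs i<j in row-major order where tile[i] > tile[j] > 0): 17
17 is odd, so the puzzle is not solvable.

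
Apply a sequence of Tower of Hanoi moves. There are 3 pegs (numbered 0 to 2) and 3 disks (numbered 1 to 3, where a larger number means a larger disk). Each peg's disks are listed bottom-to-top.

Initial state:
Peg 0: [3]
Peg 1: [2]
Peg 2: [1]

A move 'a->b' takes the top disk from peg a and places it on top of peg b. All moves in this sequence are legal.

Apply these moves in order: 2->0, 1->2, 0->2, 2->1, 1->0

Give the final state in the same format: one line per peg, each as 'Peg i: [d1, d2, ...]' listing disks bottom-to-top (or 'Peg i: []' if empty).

Answer: Peg 0: [3, 1]
Peg 1: []
Peg 2: [2]

Derivation:
After move 1 (2->0):
Peg 0: [3, 1]
Peg 1: [2]
Peg 2: []

After move 2 (1->2):
Peg 0: [3, 1]
Peg 1: []
Peg 2: [2]

After move 3 (0->2):
Peg 0: [3]
Peg 1: []
Peg 2: [2, 1]

After move 4 (2->1):
Peg 0: [3]
Peg 1: [1]
Peg 2: [2]

After move 5 (1->0):
Peg 0: [3, 1]
Peg 1: []
Peg 2: [2]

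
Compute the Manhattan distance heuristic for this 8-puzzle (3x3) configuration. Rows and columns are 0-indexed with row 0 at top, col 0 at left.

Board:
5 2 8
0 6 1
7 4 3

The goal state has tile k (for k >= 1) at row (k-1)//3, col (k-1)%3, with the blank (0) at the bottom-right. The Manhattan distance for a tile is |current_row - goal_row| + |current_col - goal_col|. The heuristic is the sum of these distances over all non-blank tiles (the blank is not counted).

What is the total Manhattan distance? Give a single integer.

Tile 5: at (0,0), goal (1,1), distance |0-1|+|0-1| = 2
Tile 2: at (0,1), goal (0,1), distance |0-0|+|1-1| = 0
Tile 8: at (0,2), goal (2,1), distance |0-2|+|2-1| = 3
Tile 6: at (1,1), goal (1,2), distance |1-1|+|1-2| = 1
Tile 1: at (1,2), goal (0,0), distance |1-0|+|2-0| = 3
Tile 7: at (2,0), goal (2,0), distance |2-2|+|0-0| = 0
Tile 4: at (2,1), goal (1,0), distance |2-1|+|1-0| = 2
Tile 3: at (2,2), goal (0,2), distance |2-0|+|2-2| = 2
Sum: 2 + 0 + 3 + 1 + 3 + 0 + 2 + 2 = 13

Answer: 13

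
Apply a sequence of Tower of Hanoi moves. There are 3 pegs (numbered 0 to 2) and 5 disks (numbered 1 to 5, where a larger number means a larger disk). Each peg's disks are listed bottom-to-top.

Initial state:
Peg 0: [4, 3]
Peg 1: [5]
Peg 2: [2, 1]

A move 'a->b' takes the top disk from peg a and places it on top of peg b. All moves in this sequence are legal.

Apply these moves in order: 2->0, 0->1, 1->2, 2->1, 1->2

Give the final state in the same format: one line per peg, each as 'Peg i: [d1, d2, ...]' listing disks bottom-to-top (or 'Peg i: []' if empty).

Answer: Peg 0: [4, 3]
Peg 1: [5]
Peg 2: [2, 1]

Derivation:
After move 1 (2->0):
Peg 0: [4, 3, 1]
Peg 1: [5]
Peg 2: [2]

After move 2 (0->1):
Peg 0: [4, 3]
Peg 1: [5, 1]
Peg 2: [2]

After move 3 (1->2):
Peg 0: [4, 3]
Peg 1: [5]
Peg 2: [2, 1]

After move 4 (2->1):
Peg 0: [4, 3]
Peg 1: [5, 1]
Peg 2: [2]

After move 5 (1->2):
Peg 0: [4, 3]
Peg 1: [5]
Peg 2: [2, 1]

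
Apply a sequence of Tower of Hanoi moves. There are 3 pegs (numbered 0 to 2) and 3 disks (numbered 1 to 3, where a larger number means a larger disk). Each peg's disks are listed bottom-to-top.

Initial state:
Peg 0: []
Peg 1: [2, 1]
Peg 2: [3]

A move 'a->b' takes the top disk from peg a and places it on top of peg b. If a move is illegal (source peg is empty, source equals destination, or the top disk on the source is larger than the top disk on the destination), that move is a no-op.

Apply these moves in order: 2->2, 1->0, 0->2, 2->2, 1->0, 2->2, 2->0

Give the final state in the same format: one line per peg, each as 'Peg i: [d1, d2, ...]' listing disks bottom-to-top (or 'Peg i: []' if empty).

Answer: Peg 0: [2, 1]
Peg 1: []
Peg 2: [3]

Derivation:
After move 1 (2->2):
Peg 0: []
Peg 1: [2, 1]
Peg 2: [3]

After move 2 (1->0):
Peg 0: [1]
Peg 1: [2]
Peg 2: [3]

After move 3 (0->2):
Peg 0: []
Peg 1: [2]
Peg 2: [3, 1]

After move 4 (2->2):
Peg 0: []
Peg 1: [2]
Peg 2: [3, 1]

After move 5 (1->0):
Peg 0: [2]
Peg 1: []
Peg 2: [3, 1]

After move 6 (2->2):
Peg 0: [2]
Peg 1: []
Peg 2: [3, 1]

After move 7 (2->0):
Peg 0: [2, 1]
Peg 1: []
Peg 2: [3]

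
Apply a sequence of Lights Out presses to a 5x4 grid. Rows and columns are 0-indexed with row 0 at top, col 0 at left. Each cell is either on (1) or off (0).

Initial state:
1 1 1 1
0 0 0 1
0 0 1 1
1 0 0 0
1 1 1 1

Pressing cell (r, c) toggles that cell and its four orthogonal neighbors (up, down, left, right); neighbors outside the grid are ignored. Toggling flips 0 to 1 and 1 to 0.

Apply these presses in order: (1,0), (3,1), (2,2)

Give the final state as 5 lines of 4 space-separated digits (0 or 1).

Answer: 0 1 1 1
1 1 1 1
1 0 0 0
0 1 0 0
1 0 1 1

Derivation:
After press 1 at (1,0):
0 1 1 1
1 1 0 1
1 0 1 1
1 0 0 0
1 1 1 1

After press 2 at (3,1):
0 1 1 1
1 1 0 1
1 1 1 1
0 1 1 0
1 0 1 1

After press 3 at (2,2):
0 1 1 1
1 1 1 1
1 0 0 0
0 1 0 0
1 0 1 1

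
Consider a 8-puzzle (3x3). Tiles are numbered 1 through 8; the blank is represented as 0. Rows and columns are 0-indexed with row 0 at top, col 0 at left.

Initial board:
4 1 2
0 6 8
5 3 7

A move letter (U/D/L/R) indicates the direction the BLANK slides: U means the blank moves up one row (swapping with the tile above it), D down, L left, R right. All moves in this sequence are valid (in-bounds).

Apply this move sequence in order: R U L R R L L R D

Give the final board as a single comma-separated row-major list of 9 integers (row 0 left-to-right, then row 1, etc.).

After move 1 (R):
4 1 2
6 0 8
5 3 7

After move 2 (U):
4 0 2
6 1 8
5 3 7

After move 3 (L):
0 4 2
6 1 8
5 3 7

After move 4 (R):
4 0 2
6 1 8
5 3 7

After move 5 (R):
4 2 0
6 1 8
5 3 7

After move 6 (L):
4 0 2
6 1 8
5 3 7

After move 7 (L):
0 4 2
6 1 8
5 3 7

After move 8 (R):
4 0 2
6 1 8
5 3 7

After move 9 (D):
4 1 2
6 0 8
5 3 7

Answer: 4, 1, 2, 6, 0, 8, 5, 3, 7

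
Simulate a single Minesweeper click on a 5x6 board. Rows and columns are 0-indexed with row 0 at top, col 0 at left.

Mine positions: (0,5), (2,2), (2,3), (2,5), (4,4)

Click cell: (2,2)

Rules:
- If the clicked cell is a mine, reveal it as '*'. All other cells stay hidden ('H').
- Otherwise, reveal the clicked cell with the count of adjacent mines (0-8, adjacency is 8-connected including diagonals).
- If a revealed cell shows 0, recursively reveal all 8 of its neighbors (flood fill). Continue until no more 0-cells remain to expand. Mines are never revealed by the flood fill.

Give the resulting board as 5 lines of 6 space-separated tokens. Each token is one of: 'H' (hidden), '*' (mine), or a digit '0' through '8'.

H H H H H H
H H H H H H
H H * H H H
H H H H H H
H H H H H H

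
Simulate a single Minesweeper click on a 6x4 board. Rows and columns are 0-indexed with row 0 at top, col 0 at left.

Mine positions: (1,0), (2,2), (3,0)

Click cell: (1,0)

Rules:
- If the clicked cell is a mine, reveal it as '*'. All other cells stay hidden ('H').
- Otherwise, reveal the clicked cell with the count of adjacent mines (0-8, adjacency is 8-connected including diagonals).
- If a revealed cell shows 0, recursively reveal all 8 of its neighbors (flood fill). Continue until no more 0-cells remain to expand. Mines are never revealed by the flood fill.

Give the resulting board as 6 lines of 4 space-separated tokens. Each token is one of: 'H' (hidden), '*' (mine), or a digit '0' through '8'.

H H H H
* H H H
H H H H
H H H H
H H H H
H H H H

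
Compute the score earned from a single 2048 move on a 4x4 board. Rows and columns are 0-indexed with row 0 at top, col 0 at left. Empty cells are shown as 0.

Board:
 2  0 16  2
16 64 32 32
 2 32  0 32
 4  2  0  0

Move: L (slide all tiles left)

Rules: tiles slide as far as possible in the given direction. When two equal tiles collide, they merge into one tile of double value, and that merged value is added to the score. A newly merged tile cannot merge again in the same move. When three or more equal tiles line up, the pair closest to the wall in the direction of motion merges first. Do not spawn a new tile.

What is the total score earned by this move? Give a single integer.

Answer: 128

Derivation:
Slide left:
row 0: [2, 0, 16, 2] -> [2, 16, 2, 0]  score +0 (running 0)
row 1: [16, 64, 32, 32] -> [16, 64, 64, 0]  score +64 (running 64)
row 2: [2, 32, 0, 32] -> [2, 64, 0, 0]  score +64 (running 128)
row 3: [4, 2, 0, 0] -> [4, 2, 0, 0]  score +0 (running 128)
Board after move:
 2 16  2  0
16 64 64  0
 2 64  0  0
 4  2  0  0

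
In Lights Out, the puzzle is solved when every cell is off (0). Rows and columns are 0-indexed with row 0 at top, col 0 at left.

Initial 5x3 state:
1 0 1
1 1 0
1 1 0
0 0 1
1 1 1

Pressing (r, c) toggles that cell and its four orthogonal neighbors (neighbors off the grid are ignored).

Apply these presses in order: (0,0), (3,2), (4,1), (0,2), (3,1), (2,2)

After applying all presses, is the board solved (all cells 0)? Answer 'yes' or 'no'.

Answer: no

Derivation:
After press 1 at (0,0):
0 1 1
0 1 0
1 1 0
0 0 1
1 1 1

After press 2 at (3,2):
0 1 1
0 1 0
1 1 1
0 1 0
1 1 0

After press 3 at (4,1):
0 1 1
0 1 0
1 1 1
0 0 0
0 0 1

After press 4 at (0,2):
0 0 0
0 1 1
1 1 1
0 0 0
0 0 1

After press 5 at (3,1):
0 0 0
0 1 1
1 0 1
1 1 1
0 1 1

After press 6 at (2,2):
0 0 0
0 1 0
1 1 0
1 1 0
0 1 1

Lights still on: 7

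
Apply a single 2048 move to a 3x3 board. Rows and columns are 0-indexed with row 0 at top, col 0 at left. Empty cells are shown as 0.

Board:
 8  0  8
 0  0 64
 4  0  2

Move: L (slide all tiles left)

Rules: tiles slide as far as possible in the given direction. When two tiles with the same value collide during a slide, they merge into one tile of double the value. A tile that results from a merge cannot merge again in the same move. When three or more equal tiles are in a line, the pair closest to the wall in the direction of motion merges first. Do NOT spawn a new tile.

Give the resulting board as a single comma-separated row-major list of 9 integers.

Slide left:
row 0: [8, 0, 8] -> [16, 0, 0]
row 1: [0, 0, 64] -> [64, 0, 0]
row 2: [4, 0, 2] -> [4, 2, 0]

Answer: 16, 0, 0, 64, 0, 0, 4, 2, 0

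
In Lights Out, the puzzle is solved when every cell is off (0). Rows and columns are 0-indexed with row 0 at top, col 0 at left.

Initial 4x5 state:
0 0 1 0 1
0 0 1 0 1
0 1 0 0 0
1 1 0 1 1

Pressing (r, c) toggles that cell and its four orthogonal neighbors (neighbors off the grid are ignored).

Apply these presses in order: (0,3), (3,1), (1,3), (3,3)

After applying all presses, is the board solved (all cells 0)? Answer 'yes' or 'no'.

Answer: yes

Derivation:
After press 1 at (0,3):
0 0 0 1 0
0 0 1 1 1
0 1 0 0 0
1 1 0 1 1

After press 2 at (3,1):
0 0 0 1 0
0 0 1 1 1
0 0 0 0 0
0 0 1 1 1

After press 3 at (1,3):
0 0 0 0 0
0 0 0 0 0
0 0 0 1 0
0 0 1 1 1

After press 4 at (3,3):
0 0 0 0 0
0 0 0 0 0
0 0 0 0 0
0 0 0 0 0

Lights still on: 0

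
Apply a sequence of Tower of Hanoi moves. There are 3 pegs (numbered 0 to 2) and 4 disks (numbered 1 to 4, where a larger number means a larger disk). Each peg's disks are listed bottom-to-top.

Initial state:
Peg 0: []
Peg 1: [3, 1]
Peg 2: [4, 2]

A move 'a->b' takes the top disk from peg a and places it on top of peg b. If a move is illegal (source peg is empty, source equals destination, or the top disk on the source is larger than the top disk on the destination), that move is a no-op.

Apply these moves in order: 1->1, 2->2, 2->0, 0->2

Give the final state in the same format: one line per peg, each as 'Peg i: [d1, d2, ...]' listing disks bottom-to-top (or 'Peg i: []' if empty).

Answer: Peg 0: []
Peg 1: [3, 1]
Peg 2: [4, 2]

Derivation:
After move 1 (1->1):
Peg 0: []
Peg 1: [3, 1]
Peg 2: [4, 2]

After move 2 (2->2):
Peg 0: []
Peg 1: [3, 1]
Peg 2: [4, 2]

After move 3 (2->0):
Peg 0: [2]
Peg 1: [3, 1]
Peg 2: [4]

After move 4 (0->2):
Peg 0: []
Peg 1: [3, 1]
Peg 2: [4, 2]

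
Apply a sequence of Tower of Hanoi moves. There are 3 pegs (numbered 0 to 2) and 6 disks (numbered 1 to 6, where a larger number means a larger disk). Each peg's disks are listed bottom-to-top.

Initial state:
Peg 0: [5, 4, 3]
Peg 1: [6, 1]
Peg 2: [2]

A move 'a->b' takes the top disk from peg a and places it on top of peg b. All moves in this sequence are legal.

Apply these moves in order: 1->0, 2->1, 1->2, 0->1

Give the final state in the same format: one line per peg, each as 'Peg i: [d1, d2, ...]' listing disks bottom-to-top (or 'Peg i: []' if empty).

Answer: Peg 0: [5, 4, 3]
Peg 1: [6, 1]
Peg 2: [2]

Derivation:
After move 1 (1->0):
Peg 0: [5, 4, 3, 1]
Peg 1: [6]
Peg 2: [2]

After move 2 (2->1):
Peg 0: [5, 4, 3, 1]
Peg 1: [6, 2]
Peg 2: []

After move 3 (1->2):
Peg 0: [5, 4, 3, 1]
Peg 1: [6]
Peg 2: [2]

After move 4 (0->1):
Peg 0: [5, 4, 3]
Peg 1: [6, 1]
Peg 2: [2]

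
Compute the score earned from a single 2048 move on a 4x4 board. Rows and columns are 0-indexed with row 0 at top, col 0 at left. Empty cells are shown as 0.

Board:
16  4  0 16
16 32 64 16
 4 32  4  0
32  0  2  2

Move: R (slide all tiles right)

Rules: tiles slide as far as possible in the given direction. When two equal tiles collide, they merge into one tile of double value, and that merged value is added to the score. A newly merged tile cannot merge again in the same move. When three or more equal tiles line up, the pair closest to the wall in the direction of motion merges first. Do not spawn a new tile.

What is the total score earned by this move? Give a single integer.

Slide right:
row 0: [16, 4, 0, 16] -> [0, 16, 4, 16]  score +0 (running 0)
row 1: [16, 32, 64, 16] -> [16, 32, 64, 16]  score +0 (running 0)
row 2: [4, 32, 4, 0] -> [0, 4, 32, 4]  score +0 (running 0)
row 3: [32, 0, 2, 2] -> [0, 0, 32, 4]  score +4 (running 4)
Board after move:
 0 16  4 16
16 32 64 16
 0  4 32  4
 0  0 32  4

Answer: 4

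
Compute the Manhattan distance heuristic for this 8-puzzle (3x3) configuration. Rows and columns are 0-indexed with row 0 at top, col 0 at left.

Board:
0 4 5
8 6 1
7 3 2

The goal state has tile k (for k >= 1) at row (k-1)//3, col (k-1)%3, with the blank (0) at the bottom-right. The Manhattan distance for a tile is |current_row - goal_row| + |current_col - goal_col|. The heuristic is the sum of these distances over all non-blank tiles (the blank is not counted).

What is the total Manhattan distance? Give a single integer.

Answer: 16

Derivation:
Tile 4: at (0,1), goal (1,0), distance |0-1|+|1-0| = 2
Tile 5: at (0,2), goal (1,1), distance |0-1|+|2-1| = 2
Tile 8: at (1,0), goal (2,1), distance |1-2|+|0-1| = 2
Tile 6: at (1,1), goal (1,2), distance |1-1|+|1-2| = 1
Tile 1: at (1,2), goal (0,0), distance |1-0|+|2-0| = 3
Tile 7: at (2,0), goal (2,0), distance |2-2|+|0-0| = 0
Tile 3: at (2,1), goal (0,2), distance |2-0|+|1-2| = 3
Tile 2: at (2,2), goal (0,1), distance |2-0|+|2-1| = 3
Sum: 2 + 2 + 2 + 1 + 3 + 0 + 3 + 3 = 16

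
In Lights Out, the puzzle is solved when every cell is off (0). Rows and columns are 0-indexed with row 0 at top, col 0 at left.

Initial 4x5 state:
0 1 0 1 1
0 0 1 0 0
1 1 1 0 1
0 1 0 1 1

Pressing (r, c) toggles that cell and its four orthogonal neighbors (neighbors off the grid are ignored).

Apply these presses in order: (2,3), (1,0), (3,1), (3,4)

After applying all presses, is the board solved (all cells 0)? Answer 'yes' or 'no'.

Answer: no

Derivation:
After press 1 at (2,3):
0 1 0 1 1
0 0 1 1 0
1 1 0 1 0
0 1 0 0 1

After press 2 at (1,0):
1 1 0 1 1
1 1 1 1 0
0 1 0 1 0
0 1 0 0 1

After press 3 at (3,1):
1 1 0 1 1
1 1 1 1 0
0 0 0 1 0
1 0 1 0 1

After press 4 at (3,4):
1 1 0 1 1
1 1 1 1 0
0 0 0 1 1
1 0 1 1 0

Lights still on: 13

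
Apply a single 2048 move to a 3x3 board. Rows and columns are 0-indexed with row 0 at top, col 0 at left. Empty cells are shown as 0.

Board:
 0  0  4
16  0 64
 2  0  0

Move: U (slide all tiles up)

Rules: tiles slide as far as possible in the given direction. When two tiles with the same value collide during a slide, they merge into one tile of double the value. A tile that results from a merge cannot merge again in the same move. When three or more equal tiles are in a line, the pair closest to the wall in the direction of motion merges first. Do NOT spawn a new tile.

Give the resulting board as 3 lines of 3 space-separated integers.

Slide up:
col 0: [0, 16, 2] -> [16, 2, 0]
col 1: [0, 0, 0] -> [0, 0, 0]
col 2: [4, 64, 0] -> [4, 64, 0]

Answer: 16  0  4
 2  0 64
 0  0  0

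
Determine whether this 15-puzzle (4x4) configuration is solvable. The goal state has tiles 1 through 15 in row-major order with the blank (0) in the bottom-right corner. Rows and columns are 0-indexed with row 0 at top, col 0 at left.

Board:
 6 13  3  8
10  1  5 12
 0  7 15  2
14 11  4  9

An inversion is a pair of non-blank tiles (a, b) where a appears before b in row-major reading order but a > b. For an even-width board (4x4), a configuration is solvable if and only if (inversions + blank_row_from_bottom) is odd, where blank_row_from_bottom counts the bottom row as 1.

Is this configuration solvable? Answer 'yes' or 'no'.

Inversions: 48
Blank is in row 2 (0-indexed from top), which is row 2 counting from the bottom (bottom = 1).
48 + 2 = 50, which is even, so the puzzle is not solvable.

Answer: no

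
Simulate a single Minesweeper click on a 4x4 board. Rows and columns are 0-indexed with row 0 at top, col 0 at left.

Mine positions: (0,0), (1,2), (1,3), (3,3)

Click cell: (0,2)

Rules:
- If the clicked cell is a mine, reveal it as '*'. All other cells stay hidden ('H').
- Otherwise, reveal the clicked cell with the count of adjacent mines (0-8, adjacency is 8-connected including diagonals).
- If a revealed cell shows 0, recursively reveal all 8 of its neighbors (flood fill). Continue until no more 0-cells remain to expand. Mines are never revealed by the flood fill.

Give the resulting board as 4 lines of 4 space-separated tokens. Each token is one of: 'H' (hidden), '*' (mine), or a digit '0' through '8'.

H H 2 H
H H H H
H H H H
H H H H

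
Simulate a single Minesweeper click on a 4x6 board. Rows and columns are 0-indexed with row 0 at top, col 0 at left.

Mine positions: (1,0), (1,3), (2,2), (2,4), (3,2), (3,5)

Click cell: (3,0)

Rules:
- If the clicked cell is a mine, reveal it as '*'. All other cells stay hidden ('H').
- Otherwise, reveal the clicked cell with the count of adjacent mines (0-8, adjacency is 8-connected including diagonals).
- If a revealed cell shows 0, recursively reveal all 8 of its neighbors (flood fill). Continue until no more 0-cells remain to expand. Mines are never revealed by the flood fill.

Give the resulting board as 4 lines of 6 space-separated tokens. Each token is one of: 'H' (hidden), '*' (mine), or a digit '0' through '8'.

H H H H H H
H H H H H H
1 3 H H H H
0 2 H H H H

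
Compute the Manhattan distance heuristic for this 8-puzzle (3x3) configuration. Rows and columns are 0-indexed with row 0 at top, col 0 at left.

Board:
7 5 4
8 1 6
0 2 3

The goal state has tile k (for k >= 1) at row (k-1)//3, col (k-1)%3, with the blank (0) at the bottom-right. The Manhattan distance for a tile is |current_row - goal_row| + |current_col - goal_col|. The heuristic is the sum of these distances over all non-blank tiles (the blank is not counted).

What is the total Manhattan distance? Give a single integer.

Tile 7: at (0,0), goal (2,0), distance |0-2|+|0-0| = 2
Tile 5: at (0,1), goal (1,1), distance |0-1|+|1-1| = 1
Tile 4: at (0,2), goal (1,0), distance |0-1|+|2-0| = 3
Tile 8: at (1,0), goal (2,1), distance |1-2|+|0-1| = 2
Tile 1: at (1,1), goal (0,0), distance |1-0|+|1-0| = 2
Tile 6: at (1,2), goal (1,2), distance |1-1|+|2-2| = 0
Tile 2: at (2,1), goal (0,1), distance |2-0|+|1-1| = 2
Tile 3: at (2,2), goal (0,2), distance |2-0|+|2-2| = 2
Sum: 2 + 1 + 3 + 2 + 2 + 0 + 2 + 2 = 14

Answer: 14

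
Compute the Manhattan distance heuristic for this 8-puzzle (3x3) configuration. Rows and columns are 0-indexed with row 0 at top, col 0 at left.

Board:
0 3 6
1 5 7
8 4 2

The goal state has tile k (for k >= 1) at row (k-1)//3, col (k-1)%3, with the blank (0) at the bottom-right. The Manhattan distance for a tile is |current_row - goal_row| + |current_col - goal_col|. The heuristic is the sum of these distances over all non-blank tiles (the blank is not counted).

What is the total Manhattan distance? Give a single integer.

Answer: 12

Derivation:
Tile 3: at (0,1), goal (0,2), distance |0-0|+|1-2| = 1
Tile 6: at (0,2), goal (1,2), distance |0-1|+|2-2| = 1
Tile 1: at (1,0), goal (0,0), distance |1-0|+|0-0| = 1
Tile 5: at (1,1), goal (1,1), distance |1-1|+|1-1| = 0
Tile 7: at (1,2), goal (2,0), distance |1-2|+|2-0| = 3
Tile 8: at (2,0), goal (2,1), distance |2-2|+|0-1| = 1
Tile 4: at (2,1), goal (1,0), distance |2-1|+|1-0| = 2
Tile 2: at (2,2), goal (0,1), distance |2-0|+|2-1| = 3
Sum: 1 + 1 + 1 + 0 + 3 + 1 + 2 + 3 = 12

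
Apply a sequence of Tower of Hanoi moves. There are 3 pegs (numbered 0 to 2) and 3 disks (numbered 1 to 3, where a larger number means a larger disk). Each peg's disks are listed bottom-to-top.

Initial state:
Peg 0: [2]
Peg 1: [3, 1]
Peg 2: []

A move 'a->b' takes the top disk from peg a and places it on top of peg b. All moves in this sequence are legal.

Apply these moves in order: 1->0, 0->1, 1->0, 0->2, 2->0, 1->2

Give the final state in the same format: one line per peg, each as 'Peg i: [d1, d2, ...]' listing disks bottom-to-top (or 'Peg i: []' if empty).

After move 1 (1->0):
Peg 0: [2, 1]
Peg 1: [3]
Peg 2: []

After move 2 (0->1):
Peg 0: [2]
Peg 1: [3, 1]
Peg 2: []

After move 3 (1->0):
Peg 0: [2, 1]
Peg 1: [3]
Peg 2: []

After move 4 (0->2):
Peg 0: [2]
Peg 1: [3]
Peg 2: [1]

After move 5 (2->0):
Peg 0: [2, 1]
Peg 1: [3]
Peg 2: []

After move 6 (1->2):
Peg 0: [2, 1]
Peg 1: []
Peg 2: [3]

Answer: Peg 0: [2, 1]
Peg 1: []
Peg 2: [3]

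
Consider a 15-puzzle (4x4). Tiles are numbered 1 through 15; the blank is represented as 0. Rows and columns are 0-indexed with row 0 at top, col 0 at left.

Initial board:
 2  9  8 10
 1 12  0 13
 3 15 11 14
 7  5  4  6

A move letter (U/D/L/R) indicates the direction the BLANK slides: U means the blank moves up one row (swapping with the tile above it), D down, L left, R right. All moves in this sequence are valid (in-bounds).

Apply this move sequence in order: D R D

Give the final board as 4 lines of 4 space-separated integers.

After move 1 (D):
 2  9  8 10
 1 12 11 13
 3 15  0 14
 7  5  4  6

After move 2 (R):
 2  9  8 10
 1 12 11 13
 3 15 14  0
 7  5  4  6

After move 3 (D):
 2  9  8 10
 1 12 11 13
 3 15 14  6
 7  5  4  0

Answer:  2  9  8 10
 1 12 11 13
 3 15 14  6
 7  5  4  0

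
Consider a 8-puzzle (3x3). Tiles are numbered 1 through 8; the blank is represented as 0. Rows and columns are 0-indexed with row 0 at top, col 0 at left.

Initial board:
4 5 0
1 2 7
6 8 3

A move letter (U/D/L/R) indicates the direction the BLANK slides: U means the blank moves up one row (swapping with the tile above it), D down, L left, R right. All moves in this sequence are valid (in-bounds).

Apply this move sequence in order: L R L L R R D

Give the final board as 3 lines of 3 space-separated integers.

Answer: 4 5 7
1 2 0
6 8 3

Derivation:
After move 1 (L):
4 0 5
1 2 7
6 8 3

After move 2 (R):
4 5 0
1 2 7
6 8 3

After move 3 (L):
4 0 5
1 2 7
6 8 3

After move 4 (L):
0 4 5
1 2 7
6 8 3

After move 5 (R):
4 0 5
1 2 7
6 8 3

After move 6 (R):
4 5 0
1 2 7
6 8 3

After move 7 (D):
4 5 7
1 2 0
6 8 3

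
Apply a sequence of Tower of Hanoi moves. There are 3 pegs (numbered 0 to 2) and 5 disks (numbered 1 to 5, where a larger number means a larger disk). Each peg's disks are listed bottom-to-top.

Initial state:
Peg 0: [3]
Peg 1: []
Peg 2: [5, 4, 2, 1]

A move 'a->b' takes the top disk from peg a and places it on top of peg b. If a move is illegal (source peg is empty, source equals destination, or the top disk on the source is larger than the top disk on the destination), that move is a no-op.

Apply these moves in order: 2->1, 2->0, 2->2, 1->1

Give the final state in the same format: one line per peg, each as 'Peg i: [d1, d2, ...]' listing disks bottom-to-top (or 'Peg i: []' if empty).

Answer: Peg 0: [3, 2]
Peg 1: [1]
Peg 2: [5, 4]

Derivation:
After move 1 (2->1):
Peg 0: [3]
Peg 1: [1]
Peg 2: [5, 4, 2]

After move 2 (2->0):
Peg 0: [3, 2]
Peg 1: [1]
Peg 2: [5, 4]

After move 3 (2->2):
Peg 0: [3, 2]
Peg 1: [1]
Peg 2: [5, 4]

After move 4 (1->1):
Peg 0: [3, 2]
Peg 1: [1]
Peg 2: [5, 4]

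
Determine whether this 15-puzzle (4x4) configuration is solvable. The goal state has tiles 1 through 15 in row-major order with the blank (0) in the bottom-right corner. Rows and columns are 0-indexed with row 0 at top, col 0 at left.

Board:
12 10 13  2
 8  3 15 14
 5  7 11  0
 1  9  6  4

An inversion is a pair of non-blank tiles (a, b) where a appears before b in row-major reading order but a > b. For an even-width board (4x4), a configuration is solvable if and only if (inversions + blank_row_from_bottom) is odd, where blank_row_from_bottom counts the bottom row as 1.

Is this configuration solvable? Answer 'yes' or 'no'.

Answer: yes

Derivation:
Inversions: 65
Blank is in row 2 (0-indexed from top), which is row 2 counting from the bottom (bottom = 1).
65 + 2 = 67, which is odd, so the puzzle is solvable.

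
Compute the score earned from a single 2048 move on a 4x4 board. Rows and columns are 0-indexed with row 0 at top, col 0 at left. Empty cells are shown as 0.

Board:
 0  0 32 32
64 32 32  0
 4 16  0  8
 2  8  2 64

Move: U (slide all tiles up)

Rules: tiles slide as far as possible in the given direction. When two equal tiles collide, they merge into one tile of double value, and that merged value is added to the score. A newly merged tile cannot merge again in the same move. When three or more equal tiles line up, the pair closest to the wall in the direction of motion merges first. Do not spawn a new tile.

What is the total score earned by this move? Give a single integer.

Slide up:
col 0: [0, 64, 4, 2] -> [64, 4, 2, 0]  score +0 (running 0)
col 1: [0, 32, 16, 8] -> [32, 16, 8, 0]  score +0 (running 0)
col 2: [32, 32, 0, 2] -> [64, 2, 0, 0]  score +64 (running 64)
col 3: [32, 0, 8, 64] -> [32, 8, 64, 0]  score +0 (running 64)
Board after move:
64 32 64 32
 4 16  2  8
 2  8  0 64
 0  0  0  0

Answer: 64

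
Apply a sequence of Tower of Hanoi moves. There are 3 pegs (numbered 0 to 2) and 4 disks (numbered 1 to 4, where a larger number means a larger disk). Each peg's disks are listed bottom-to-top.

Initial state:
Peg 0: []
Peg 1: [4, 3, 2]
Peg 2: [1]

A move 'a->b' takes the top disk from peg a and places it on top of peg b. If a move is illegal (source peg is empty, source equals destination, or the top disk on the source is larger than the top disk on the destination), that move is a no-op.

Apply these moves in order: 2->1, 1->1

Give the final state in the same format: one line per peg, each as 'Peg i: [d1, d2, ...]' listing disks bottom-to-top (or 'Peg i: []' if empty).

Answer: Peg 0: []
Peg 1: [4, 3, 2, 1]
Peg 2: []

Derivation:
After move 1 (2->1):
Peg 0: []
Peg 1: [4, 3, 2, 1]
Peg 2: []

After move 2 (1->1):
Peg 0: []
Peg 1: [4, 3, 2, 1]
Peg 2: []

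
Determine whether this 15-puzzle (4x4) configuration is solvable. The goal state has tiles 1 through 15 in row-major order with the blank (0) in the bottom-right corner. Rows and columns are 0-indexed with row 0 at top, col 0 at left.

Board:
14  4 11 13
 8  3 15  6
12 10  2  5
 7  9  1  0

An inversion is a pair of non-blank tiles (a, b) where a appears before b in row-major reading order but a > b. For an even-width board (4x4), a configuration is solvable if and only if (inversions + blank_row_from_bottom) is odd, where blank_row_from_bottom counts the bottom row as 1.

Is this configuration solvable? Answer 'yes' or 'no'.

Answer: no

Derivation:
Inversions: 69
Blank is in row 3 (0-indexed from top), which is row 1 counting from the bottom (bottom = 1).
69 + 1 = 70, which is even, so the puzzle is not solvable.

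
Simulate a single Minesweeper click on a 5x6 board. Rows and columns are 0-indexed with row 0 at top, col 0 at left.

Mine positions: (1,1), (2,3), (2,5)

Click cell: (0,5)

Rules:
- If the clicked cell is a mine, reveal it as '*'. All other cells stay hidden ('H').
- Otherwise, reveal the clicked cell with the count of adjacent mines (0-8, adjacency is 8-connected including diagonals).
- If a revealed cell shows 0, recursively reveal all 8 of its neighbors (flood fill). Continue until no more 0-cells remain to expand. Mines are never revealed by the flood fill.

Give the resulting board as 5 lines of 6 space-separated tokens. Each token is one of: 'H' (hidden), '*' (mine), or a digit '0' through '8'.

H H 1 0 0 0
H H 2 1 2 1
H H H H H H
H H H H H H
H H H H H H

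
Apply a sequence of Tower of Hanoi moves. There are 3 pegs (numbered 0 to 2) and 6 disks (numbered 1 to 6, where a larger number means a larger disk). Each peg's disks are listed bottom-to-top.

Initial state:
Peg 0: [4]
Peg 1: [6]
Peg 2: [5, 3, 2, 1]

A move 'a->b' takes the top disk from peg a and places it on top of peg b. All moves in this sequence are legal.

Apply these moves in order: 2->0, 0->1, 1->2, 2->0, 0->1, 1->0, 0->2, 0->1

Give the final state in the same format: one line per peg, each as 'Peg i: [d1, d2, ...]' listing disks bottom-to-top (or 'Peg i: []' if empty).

After move 1 (2->0):
Peg 0: [4, 1]
Peg 1: [6]
Peg 2: [5, 3, 2]

After move 2 (0->1):
Peg 0: [4]
Peg 1: [6, 1]
Peg 2: [5, 3, 2]

After move 3 (1->2):
Peg 0: [4]
Peg 1: [6]
Peg 2: [5, 3, 2, 1]

After move 4 (2->0):
Peg 0: [4, 1]
Peg 1: [6]
Peg 2: [5, 3, 2]

After move 5 (0->1):
Peg 0: [4]
Peg 1: [6, 1]
Peg 2: [5, 3, 2]

After move 6 (1->0):
Peg 0: [4, 1]
Peg 1: [6]
Peg 2: [5, 3, 2]

After move 7 (0->2):
Peg 0: [4]
Peg 1: [6]
Peg 2: [5, 3, 2, 1]

After move 8 (0->1):
Peg 0: []
Peg 1: [6, 4]
Peg 2: [5, 3, 2, 1]

Answer: Peg 0: []
Peg 1: [6, 4]
Peg 2: [5, 3, 2, 1]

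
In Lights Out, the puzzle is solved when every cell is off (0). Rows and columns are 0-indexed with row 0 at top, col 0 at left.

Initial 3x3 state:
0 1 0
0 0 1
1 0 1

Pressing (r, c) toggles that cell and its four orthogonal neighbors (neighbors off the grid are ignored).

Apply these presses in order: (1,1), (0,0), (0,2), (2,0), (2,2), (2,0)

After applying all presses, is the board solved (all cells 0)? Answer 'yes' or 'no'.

Answer: no

Derivation:
After press 1 at (1,1):
0 0 0
1 1 0
1 1 1

After press 2 at (0,0):
1 1 0
0 1 0
1 1 1

After press 3 at (0,2):
1 0 1
0 1 1
1 1 1

After press 4 at (2,0):
1 0 1
1 1 1
0 0 1

After press 5 at (2,2):
1 0 1
1 1 0
0 1 0

After press 6 at (2,0):
1 0 1
0 1 0
1 0 0

Lights still on: 4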